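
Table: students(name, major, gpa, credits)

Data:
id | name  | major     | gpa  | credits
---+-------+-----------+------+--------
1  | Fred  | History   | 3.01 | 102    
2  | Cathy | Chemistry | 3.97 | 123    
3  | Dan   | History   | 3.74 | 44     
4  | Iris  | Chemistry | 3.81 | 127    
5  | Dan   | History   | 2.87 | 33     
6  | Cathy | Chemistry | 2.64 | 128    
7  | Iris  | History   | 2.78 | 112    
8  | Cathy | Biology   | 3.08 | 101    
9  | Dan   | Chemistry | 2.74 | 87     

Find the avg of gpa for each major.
SELECT major, AVG(gpa) as result
FROM students
GROUP BY major

Result:
  Biology: 3.08
  Chemistry: 3.29
  History: 3.10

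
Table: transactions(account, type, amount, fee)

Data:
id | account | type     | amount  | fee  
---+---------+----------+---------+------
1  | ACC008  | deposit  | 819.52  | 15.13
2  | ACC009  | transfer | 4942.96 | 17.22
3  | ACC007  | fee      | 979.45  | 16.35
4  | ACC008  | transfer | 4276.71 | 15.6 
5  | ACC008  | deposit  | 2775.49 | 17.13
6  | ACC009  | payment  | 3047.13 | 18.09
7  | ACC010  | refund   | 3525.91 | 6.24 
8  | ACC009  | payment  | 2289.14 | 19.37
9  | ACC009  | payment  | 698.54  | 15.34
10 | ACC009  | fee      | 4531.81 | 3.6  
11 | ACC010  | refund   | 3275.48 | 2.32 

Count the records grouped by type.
SELECT type, COUNT(*) as count
FROM transactions
GROUP BY type

Result:
  deposit: 2
  fee: 2
  payment: 3
  refund: 2
  transfer: 2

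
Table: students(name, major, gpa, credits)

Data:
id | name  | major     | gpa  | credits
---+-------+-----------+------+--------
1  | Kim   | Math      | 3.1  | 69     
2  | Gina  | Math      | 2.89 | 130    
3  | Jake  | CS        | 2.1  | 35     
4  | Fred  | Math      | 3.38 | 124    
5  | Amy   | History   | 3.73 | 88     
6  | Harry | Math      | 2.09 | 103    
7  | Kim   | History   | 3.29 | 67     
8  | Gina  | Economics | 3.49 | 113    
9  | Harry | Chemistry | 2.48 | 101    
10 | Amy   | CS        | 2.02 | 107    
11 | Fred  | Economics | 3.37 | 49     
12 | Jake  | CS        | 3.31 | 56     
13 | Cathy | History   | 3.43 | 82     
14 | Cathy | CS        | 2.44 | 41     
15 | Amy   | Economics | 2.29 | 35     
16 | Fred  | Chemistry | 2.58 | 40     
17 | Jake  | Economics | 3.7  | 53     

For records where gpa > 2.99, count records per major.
SELECT major, COUNT(*)
FROM students
WHERE gpa > 2.99
GROUP BY major

Note: WHERE filters rows before grouping.

Result:
  CS: 1
  Economics: 3
  History: 3
  Math: 2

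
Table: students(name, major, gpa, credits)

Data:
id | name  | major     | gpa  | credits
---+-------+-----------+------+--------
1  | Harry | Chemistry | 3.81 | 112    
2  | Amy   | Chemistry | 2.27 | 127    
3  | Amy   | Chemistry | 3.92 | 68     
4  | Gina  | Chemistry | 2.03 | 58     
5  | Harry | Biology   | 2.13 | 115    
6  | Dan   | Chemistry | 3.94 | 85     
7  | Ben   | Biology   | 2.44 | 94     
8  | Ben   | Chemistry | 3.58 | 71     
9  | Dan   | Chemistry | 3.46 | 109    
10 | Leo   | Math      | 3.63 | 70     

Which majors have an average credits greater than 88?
SELECT major, AVG(credits)
FROM students
GROUP BY major
HAVING AVG(credits) > 88

Result:
  Biology: avg=104.50
  Chemistry: avg=90.00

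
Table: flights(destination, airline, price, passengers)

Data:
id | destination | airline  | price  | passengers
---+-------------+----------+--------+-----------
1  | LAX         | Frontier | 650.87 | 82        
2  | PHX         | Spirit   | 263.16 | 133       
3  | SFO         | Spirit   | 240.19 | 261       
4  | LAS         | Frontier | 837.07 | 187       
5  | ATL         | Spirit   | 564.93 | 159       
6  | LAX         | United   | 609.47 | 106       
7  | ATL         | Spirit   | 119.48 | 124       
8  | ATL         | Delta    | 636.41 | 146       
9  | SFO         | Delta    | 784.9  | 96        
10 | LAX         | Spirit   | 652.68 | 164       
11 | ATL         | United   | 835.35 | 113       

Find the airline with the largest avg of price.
SELECT airline, AVG(price) as val
FROM flights
GROUP BY airline
ORDER BY val DESC
LIMIT 1

Result: Frontier with avg(price) = 743.97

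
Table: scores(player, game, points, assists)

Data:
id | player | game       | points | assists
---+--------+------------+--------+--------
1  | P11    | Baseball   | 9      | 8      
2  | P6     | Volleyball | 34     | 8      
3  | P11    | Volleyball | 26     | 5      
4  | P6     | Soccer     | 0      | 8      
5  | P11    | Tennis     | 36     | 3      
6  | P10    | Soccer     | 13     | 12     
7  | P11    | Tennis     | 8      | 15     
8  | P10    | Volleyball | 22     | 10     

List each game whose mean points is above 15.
SELECT game, AVG(points)
FROM scores
GROUP BY game
HAVING AVG(points) > 15

Result:
  Tennis: avg=22.00
  Volleyball: avg=27.33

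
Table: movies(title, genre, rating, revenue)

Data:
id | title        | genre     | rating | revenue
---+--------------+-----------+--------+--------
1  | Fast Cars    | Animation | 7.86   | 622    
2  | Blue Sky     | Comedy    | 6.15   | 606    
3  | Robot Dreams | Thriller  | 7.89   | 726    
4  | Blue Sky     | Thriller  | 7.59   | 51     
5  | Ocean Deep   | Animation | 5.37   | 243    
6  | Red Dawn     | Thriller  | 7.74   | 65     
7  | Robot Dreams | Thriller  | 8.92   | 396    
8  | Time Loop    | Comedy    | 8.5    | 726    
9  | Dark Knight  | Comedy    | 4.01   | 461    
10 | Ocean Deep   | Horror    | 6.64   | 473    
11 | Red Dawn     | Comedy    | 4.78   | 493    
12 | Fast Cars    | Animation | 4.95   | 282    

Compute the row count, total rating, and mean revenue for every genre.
SELECT genre,
       COUNT(*) as cnt,
       SUM(rating) as total_rating,
       AVG(revenue) as avg_revenue
FROM movies
GROUP BY genre

Result:
  Animation: 3 records, 18.18 total rating, 382.33 avg revenue
  Comedy: 4 records, 23.44 total rating, 571.50 avg revenue
  Horror: 1 records, 6.64 total rating, 473.00 avg revenue
  Thriller: 4 records, 32.14 total rating, 309.50 avg revenue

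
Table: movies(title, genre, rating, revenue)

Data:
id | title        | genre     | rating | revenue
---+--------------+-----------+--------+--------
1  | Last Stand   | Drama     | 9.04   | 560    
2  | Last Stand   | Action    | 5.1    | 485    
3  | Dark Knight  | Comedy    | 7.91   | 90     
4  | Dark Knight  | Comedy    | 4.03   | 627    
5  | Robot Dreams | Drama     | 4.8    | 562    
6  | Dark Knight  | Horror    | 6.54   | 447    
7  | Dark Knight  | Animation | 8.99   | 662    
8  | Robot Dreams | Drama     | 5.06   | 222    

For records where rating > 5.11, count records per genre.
SELECT genre, COUNT(*)
FROM movies
WHERE rating > 5.11
GROUP BY genre

Note: WHERE filters rows before grouping.

Result:
  Animation: 1
  Comedy: 1
  Drama: 1
  Horror: 1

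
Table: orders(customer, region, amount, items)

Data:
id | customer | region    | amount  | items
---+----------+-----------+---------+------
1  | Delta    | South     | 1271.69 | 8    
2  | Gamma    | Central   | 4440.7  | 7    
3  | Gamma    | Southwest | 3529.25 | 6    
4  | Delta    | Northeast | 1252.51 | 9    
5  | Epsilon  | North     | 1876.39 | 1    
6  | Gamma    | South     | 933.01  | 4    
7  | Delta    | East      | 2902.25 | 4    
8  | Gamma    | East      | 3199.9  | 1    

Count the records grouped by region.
SELECT region, COUNT(*) as count
FROM orders
GROUP BY region

Result:
  Central: 1
  East: 2
  North: 1
  Northeast: 1
  South: 2
  Southwest: 1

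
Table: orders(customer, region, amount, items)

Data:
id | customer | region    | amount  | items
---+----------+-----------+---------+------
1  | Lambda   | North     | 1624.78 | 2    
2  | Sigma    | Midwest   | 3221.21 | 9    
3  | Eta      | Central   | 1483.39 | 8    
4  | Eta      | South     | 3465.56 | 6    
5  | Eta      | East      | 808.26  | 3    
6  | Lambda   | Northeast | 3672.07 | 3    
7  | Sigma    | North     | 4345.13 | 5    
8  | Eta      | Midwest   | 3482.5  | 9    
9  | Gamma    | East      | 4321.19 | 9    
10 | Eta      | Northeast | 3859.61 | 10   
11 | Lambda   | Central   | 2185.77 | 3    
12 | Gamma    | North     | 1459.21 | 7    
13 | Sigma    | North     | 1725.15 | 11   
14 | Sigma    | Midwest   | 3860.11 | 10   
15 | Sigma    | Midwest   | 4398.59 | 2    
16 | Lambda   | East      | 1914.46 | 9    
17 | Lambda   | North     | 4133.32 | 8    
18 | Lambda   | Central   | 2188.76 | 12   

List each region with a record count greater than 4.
SELECT region, COUNT(*) as cnt
FROM orders
GROUP BY region
HAVING COUNT(*) > 4

Result:
  North: 5

Note: HAVING filters groups after aggregation, WHERE filters rows before.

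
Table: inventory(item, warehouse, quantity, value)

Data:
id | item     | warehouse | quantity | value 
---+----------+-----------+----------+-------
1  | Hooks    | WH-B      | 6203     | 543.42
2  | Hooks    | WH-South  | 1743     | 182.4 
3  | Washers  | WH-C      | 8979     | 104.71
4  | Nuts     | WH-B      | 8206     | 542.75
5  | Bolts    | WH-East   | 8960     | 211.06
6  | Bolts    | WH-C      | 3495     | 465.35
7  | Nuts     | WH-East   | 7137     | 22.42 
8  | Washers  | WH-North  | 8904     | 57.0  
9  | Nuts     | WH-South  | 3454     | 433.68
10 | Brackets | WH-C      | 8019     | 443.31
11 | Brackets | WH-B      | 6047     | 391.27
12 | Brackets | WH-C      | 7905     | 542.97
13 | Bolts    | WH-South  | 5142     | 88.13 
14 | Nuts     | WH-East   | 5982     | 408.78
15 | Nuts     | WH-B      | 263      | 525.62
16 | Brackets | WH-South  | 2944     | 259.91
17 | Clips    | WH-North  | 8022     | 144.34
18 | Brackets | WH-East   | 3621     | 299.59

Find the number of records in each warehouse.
SELECT warehouse, COUNT(*) as count
FROM inventory
GROUP BY warehouse

Result:
  WH-B: 4
  WH-C: 4
  WH-East: 4
  WH-North: 2
  WH-South: 4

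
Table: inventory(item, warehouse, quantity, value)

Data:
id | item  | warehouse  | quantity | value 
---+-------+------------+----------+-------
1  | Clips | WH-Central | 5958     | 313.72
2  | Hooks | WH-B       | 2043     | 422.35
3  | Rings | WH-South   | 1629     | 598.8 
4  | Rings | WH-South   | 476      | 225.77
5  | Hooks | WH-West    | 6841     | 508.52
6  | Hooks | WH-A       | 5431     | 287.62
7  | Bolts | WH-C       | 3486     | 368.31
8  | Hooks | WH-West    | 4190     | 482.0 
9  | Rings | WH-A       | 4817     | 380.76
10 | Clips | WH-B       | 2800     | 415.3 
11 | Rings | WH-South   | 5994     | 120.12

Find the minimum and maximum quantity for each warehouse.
SELECT warehouse, MIN(quantity), MAX(quantity)
FROM inventory
GROUP BY warehouse

Result:
  WH-A: min=4817, max=5431
  WH-B: min=2043, max=2800
  WH-C: min=3486, max=3486
  WH-Central: min=5958, max=5958
  WH-South: min=476, max=5994
  WH-West: min=4190, max=6841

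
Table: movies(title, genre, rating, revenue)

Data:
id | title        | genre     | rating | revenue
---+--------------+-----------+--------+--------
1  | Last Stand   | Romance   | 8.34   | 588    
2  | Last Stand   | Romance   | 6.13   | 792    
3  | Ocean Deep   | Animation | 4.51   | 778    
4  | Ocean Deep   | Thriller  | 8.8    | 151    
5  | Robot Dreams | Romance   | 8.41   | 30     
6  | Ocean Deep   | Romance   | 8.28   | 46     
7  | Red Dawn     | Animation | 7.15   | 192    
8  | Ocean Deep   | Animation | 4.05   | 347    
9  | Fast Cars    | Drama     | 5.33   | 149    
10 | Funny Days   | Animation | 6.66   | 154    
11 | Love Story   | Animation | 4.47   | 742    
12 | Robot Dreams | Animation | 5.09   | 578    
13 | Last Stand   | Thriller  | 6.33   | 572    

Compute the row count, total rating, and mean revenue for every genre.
SELECT genre,
       COUNT(*) as cnt,
       SUM(rating) as total_rating,
       AVG(revenue) as avg_revenue
FROM movies
GROUP BY genre

Result:
  Animation: 6 records, 31.93 total rating, 465.17 avg revenue
  Drama: 1 records, 5.33 total rating, 149.00 avg revenue
  Romance: 4 records, 31.16 total rating, 364.00 avg revenue
  Thriller: 2 records, 15.13 total rating, 361.50 avg revenue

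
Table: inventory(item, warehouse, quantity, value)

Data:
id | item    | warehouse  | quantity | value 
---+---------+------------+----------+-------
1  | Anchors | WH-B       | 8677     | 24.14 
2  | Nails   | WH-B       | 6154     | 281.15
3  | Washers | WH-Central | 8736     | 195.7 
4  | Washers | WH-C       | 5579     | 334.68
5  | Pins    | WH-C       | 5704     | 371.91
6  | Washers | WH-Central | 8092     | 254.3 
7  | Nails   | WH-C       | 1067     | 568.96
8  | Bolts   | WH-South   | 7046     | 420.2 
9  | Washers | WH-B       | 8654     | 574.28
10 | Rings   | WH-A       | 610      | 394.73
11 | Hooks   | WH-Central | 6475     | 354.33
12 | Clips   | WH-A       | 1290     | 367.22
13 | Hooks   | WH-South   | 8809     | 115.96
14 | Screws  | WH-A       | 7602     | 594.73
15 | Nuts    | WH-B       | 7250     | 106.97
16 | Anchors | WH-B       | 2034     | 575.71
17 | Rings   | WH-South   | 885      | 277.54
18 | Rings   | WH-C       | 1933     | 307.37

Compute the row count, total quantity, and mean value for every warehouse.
SELECT warehouse,
       COUNT(*) as cnt,
       SUM(quantity) as total_quantity,
       AVG(value) as avg_value
FROM inventory
GROUP BY warehouse

Result:
  WH-A: 3 records, 9502 total quantity, 452.23 avg value
  WH-B: 5 records, 32769 total quantity, 312.45 avg value
  WH-C: 4 records, 14283 total quantity, 395.73 avg value
  WH-Central: 3 records, 23303 total quantity, 268.11 avg value
  WH-South: 3 records, 16740 total quantity, 271.23 avg value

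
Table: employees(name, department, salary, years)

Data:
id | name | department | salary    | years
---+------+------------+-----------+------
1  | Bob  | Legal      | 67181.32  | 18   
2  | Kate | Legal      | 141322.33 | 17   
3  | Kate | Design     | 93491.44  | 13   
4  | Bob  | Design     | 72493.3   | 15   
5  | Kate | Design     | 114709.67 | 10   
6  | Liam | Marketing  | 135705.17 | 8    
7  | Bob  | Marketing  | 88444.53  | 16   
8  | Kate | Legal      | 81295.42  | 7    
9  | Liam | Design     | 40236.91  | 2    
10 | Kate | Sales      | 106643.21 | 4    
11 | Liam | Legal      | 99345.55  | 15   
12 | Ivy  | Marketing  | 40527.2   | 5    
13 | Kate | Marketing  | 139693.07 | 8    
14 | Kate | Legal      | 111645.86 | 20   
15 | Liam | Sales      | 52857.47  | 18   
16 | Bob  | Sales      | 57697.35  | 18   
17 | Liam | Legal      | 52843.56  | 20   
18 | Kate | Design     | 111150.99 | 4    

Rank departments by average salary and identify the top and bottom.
SELECT department, AVG(salary)
FROM employees
GROUP BY department
ORDER BY AVG(salary)

All groups:
  Sales: 72399.34
  Design: 86416.46
  Legal: 92272.34
  Marketing: 101092.49

Highest: Marketing (101092.49)
Lowest: Sales (72399.34)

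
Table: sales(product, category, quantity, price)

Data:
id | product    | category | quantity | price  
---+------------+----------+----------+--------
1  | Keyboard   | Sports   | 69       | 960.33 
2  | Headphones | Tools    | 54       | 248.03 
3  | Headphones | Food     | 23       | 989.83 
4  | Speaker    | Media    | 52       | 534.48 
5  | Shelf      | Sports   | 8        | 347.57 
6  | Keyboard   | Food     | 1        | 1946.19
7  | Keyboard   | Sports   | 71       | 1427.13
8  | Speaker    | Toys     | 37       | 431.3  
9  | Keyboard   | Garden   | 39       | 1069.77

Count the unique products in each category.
SELECT category, COUNT(DISTINCT product)
FROM sales
GROUP BY category

Result:
  Food: 2 distinct
  Garden: 1 distinct
  Media: 1 distinct
  Sports: 2 distinct
  Tools: 1 distinct
  Toys: 1 distinct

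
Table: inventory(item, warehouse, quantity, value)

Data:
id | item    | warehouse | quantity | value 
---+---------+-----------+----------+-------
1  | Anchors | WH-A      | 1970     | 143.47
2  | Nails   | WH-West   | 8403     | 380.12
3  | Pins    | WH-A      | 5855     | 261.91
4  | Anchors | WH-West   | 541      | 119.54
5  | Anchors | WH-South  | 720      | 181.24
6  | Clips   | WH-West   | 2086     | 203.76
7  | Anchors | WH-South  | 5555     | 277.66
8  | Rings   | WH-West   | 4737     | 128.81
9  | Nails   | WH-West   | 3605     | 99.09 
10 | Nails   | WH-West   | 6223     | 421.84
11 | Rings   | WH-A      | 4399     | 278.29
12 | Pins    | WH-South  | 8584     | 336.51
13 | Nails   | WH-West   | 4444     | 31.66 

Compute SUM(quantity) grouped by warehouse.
SELECT warehouse, SUM(quantity) as result
FROM inventory
GROUP BY warehouse

Result:
  WH-A: 12224
  WH-South: 14859
  WH-West: 30039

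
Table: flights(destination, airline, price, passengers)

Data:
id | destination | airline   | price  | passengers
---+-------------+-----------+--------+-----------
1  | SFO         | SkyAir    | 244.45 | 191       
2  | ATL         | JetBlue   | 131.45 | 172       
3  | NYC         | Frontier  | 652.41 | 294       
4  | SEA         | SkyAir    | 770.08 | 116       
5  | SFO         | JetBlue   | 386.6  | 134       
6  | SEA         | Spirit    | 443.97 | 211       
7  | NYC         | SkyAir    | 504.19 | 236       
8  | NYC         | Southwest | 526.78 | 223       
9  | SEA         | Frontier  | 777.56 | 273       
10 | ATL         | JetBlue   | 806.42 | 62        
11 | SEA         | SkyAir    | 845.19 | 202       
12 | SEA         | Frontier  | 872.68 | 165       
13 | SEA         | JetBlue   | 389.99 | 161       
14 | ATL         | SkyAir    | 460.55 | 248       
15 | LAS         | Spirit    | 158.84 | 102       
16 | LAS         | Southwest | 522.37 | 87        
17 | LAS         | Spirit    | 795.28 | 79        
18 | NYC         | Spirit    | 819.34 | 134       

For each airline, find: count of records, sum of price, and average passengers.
SELECT airline,
       COUNT(*) as cnt,
       SUM(price) as total_price,
       AVG(passengers) as avg_passengers
FROM flights
GROUP BY airline

Result:
  Frontier: 3 records, 2302.65 total price, 244.00 avg passengers
  JetBlue: 4 records, 1714.46 total price, 132.25 avg passengers
  SkyAir: 5 records, 2824.46 total price, 198.60 avg passengers
  Southwest: 2 records, 1049.15 total price, 155.00 avg passengers
  Spirit: 4 records, 2217.43 total price, 131.50 avg passengers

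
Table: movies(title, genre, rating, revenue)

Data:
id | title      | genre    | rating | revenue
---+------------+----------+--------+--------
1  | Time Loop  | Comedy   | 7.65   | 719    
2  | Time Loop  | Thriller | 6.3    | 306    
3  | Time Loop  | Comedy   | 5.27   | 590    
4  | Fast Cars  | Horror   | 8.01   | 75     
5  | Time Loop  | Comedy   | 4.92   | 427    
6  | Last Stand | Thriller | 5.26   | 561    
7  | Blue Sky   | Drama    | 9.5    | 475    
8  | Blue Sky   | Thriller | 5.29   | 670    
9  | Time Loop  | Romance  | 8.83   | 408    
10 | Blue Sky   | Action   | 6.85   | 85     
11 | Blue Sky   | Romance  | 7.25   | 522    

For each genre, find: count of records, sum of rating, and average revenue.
SELECT genre,
       COUNT(*) as cnt,
       SUM(rating) as total_rating,
       AVG(revenue) as avg_revenue
FROM movies
GROUP BY genre

Result:
  Action: 1 records, 6.85 total rating, 85.00 avg revenue
  Comedy: 3 records, 17.84 total rating, 578.67 avg revenue
  Drama: 1 records, 9.50 total rating, 475.00 avg revenue
  Horror: 1 records, 8.01 total rating, 75.00 avg revenue
  Romance: 2 records, 16.08 total rating, 465.00 avg revenue
  Thriller: 3 records, 16.85 total rating, 512.33 avg revenue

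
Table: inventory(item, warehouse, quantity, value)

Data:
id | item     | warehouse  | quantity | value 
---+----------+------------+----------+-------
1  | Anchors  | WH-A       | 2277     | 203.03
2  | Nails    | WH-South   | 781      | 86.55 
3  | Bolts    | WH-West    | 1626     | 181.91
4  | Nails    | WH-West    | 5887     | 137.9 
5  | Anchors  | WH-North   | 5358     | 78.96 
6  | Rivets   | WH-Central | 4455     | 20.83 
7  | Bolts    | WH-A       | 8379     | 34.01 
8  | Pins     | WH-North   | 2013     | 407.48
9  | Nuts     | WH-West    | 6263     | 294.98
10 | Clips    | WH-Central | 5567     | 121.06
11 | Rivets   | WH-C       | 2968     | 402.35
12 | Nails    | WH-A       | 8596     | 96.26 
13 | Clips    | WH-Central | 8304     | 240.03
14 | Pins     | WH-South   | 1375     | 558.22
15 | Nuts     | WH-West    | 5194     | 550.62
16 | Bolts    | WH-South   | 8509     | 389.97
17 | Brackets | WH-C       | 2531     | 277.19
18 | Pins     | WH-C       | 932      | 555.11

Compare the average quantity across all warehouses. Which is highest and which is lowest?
SELECT warehouse, AVG(quantity)
FROM inventory
GROUP BY warehouse
ORDER BY AVG(quantity)

All groups:
  WH-C: 2143.67
  WH-South: 3555.00
  WH-North: 3685.50
  WH-West: 4742.50
  WH-Central: 6108.67
  WH-A: 6417.33

Highest: WH-A (6417.33)
Lowest: WH-C (2143.67)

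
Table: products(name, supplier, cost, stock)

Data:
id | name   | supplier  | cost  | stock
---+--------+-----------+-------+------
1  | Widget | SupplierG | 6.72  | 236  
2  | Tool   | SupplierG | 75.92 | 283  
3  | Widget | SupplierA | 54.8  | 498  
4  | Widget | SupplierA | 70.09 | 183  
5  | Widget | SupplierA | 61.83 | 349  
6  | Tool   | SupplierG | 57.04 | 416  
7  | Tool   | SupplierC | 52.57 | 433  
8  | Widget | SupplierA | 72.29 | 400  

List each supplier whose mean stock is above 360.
SELECT supplier, AVG(stock)
FROM products
GROUP BY supplier
HAVING AVG(stock) > 360

Result:
  SupplierC: avg=433.00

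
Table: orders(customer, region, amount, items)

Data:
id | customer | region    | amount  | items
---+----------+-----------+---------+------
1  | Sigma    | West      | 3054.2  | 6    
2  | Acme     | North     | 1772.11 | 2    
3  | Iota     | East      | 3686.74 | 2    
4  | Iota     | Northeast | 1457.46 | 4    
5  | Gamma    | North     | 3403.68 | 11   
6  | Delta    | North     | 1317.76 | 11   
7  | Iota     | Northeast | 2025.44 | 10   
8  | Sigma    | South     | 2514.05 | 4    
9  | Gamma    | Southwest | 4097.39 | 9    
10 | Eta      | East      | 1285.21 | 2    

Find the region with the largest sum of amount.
SELECT region, SUM(amount) as val
FROM orders
GROUP BY region
ORDER BY val DESC
LIMIT 1

Result: North with sum(amount) = 6493.55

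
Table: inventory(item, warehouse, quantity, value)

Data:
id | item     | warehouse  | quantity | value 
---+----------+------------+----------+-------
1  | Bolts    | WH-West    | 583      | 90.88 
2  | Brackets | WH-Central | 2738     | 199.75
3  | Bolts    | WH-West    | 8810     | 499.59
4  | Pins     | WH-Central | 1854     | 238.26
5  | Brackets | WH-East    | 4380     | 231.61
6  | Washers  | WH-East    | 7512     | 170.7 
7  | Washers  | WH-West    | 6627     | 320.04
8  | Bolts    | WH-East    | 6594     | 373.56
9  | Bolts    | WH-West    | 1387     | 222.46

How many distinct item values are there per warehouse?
SELECT warehouse, COUNT(DISTINCT item)
FROM inventory
GROUP BY warehouse

Result:
  WH-Central: 2 distinct
  WH-East: 3 distinct
  WH-West: 2 distinct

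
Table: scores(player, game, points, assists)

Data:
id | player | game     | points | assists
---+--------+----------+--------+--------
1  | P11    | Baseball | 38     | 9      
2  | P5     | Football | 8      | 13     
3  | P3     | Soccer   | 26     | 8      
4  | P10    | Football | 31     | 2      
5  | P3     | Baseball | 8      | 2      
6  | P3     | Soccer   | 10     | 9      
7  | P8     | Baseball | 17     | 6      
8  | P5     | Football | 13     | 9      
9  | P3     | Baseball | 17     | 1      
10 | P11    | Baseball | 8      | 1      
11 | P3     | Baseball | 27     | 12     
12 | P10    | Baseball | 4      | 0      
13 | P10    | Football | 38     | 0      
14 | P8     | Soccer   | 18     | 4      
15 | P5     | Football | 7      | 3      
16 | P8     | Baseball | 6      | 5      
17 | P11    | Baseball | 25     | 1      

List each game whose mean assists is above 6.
SELECT game, AVG(assists)
FROM scores
GROUP BY game
HAVING AVG(assists) > 6

Result:
  Soccer: avg=7.00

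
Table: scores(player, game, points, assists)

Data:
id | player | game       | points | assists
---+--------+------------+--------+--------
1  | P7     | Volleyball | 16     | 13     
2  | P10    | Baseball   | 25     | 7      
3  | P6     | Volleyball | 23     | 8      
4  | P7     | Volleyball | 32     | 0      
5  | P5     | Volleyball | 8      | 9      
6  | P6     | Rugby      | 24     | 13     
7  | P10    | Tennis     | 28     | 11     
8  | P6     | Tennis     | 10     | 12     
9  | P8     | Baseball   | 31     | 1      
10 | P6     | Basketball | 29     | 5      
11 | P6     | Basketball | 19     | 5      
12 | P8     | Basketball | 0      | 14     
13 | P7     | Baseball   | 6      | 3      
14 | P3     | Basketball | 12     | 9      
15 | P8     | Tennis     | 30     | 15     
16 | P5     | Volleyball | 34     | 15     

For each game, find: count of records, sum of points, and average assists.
SELECT game,
       COUNT(*) as cnt,
       SUM(points) as total_points,
       AVG(assists) as avg_assists
FROM scores
GROUP BY game

Result:
  Baseball: 3 records, 62 total points, 3.67 avg assists
  Basketball: 4 records, 60 total points, 8.25 avg assists
  Rugby: 1 records, 24 total points, 13.00 avg assists
  Tennis: 3 records, 68 total points, 12.67 avg assists
  Volleyball: 5 records, 113 total points, 9.00 avg assists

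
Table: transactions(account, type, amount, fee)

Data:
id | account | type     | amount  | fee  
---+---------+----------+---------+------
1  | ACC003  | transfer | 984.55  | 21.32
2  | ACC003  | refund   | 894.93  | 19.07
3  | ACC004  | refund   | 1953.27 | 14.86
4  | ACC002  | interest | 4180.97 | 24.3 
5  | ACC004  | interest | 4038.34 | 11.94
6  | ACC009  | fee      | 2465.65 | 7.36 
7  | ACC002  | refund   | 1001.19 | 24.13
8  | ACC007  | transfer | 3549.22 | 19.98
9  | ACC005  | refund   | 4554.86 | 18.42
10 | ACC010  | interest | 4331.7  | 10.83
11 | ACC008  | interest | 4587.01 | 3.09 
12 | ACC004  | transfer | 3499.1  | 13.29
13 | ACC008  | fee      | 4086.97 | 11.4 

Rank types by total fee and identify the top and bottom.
SELECT type, SUM(fee)
FROM transactions
GROUP BY type
ORDER BY SUM(fee)

All groups:
  fee: 18.76
  interest: 50.16
  transfer: 54.59
  refund: 76.48

Highest: refund (76.48)
Lowest: fee (18.76)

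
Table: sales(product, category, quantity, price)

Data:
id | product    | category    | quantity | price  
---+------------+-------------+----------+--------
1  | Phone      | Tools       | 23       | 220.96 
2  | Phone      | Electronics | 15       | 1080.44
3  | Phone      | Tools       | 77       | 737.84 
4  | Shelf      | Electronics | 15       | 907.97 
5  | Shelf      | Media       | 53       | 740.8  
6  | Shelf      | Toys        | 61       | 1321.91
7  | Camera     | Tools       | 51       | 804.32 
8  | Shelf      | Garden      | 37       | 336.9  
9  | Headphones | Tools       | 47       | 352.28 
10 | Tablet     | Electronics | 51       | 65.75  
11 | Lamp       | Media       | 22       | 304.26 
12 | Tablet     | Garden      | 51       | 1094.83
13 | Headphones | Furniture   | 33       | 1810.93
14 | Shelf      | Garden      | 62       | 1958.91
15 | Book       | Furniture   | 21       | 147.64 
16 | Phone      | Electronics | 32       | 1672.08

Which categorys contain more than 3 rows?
SELECT category, COUNT(*) as cnt
FROM sales
GROUP BY category
HAVING COUNT(*) > 3

Result:
  Electronics: 4
  Tools: 4

Note: HAVING filters groups after aggregation, WHERE filters rows before.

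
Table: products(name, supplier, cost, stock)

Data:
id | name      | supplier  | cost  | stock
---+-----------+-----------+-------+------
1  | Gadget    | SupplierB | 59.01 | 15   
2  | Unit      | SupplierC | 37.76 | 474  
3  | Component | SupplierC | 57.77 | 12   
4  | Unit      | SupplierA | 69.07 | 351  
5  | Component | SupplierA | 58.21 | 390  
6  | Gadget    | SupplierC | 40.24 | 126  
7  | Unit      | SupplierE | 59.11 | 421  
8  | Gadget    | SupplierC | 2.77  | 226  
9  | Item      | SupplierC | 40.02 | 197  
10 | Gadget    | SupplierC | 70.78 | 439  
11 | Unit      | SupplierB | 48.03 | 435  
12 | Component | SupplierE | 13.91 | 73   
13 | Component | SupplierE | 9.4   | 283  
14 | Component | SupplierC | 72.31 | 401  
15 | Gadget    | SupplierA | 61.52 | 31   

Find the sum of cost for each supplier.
SELECT supplier, SUM(cost) as result
FROM products
GROUP BY supplier

Result:
  SupplierA: 188.80
  SupplierB: 107.04
  SupplierC: 321.65
  SupplierE: 82.42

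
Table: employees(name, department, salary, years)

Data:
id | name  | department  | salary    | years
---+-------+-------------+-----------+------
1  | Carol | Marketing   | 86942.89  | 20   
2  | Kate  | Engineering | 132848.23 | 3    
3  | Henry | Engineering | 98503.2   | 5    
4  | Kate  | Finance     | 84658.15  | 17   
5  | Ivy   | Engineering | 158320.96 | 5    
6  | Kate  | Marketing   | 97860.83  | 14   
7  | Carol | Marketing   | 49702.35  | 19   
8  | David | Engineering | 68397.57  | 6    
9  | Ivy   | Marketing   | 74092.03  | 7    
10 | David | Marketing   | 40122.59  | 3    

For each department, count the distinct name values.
SELECT department, COUNT(DISTINCT name)
FROM employees
GROUP BY department

Result:
  Engineering: 4 distinct
  Finance: 1 distinct
  Marketing: 4 distinct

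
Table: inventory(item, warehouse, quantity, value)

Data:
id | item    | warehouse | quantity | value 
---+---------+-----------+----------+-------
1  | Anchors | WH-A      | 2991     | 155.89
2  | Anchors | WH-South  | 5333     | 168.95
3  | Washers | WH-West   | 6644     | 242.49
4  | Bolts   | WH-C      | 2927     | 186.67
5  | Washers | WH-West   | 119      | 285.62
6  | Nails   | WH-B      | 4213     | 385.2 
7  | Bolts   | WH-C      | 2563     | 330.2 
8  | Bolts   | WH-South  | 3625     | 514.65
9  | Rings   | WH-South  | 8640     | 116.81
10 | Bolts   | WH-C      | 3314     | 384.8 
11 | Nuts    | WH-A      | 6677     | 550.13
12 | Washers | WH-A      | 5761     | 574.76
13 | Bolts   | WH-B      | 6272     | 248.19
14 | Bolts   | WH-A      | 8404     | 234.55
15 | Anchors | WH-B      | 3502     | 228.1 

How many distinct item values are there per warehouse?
SELECT warehouse, COUNT(DISTINCT item)
FROM inventory
GROUP BY warehouse

Result:
  WH-A: 4 distinct
  WH-B: 3 distinct
  WH-C: 1 distinct
  WH-South: 3 distinct
  WH-West: 1 distinct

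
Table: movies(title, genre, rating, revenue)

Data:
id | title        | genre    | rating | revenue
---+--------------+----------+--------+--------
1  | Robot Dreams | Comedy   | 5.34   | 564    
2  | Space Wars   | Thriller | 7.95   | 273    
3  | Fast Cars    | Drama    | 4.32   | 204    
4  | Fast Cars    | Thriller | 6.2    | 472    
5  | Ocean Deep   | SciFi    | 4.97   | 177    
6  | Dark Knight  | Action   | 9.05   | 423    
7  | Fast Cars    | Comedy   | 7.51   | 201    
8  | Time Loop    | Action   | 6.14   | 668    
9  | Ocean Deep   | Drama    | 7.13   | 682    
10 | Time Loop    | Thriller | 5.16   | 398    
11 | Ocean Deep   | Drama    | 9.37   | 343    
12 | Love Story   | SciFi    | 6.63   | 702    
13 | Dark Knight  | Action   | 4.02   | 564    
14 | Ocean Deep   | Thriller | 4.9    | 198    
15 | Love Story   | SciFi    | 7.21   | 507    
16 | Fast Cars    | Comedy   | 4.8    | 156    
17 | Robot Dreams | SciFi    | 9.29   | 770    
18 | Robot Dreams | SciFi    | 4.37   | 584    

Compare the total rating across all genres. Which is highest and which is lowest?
SELECT genre, SUM(rating)
FROM movies
GROUP BY genre
ORDER BY SUM(rating)

All groups:
  Comedy: 17.65
  Action: 19.21
  Drama: 20.82
  Thriller: 24.21
  SciFi: 32.47

Highest: SciFi (32.47)
Lowest: Comedy (17.65)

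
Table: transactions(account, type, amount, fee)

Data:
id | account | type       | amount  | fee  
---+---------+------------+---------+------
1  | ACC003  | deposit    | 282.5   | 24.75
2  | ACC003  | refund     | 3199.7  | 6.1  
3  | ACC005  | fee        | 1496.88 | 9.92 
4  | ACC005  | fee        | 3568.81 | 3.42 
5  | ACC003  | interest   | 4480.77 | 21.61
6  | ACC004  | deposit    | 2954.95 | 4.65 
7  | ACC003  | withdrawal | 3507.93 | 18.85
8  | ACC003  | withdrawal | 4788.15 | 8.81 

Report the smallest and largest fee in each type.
SELECT type, MIN(fee), MAX(fee)
FROM transactions
GROUP BY type

Result:
  deposit: min=4.65, max=24.75
  fee: min=3.42, max=9.92
  interest: min=21.61, max=21.61
  refund: min=6.10, max=6.10
  withdrawal: min=8.81, max=18.85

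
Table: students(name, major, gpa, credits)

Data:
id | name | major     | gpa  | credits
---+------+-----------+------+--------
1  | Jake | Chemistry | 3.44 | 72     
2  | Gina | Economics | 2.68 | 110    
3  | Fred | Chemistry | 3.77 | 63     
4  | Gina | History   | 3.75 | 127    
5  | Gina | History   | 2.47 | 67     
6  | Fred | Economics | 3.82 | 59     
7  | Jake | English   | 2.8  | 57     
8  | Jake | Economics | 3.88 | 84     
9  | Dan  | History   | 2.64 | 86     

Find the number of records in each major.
SELECT major, COUNT(*) as count
FROM students
GROUP BY major

Result:
  Chemistry: 2
  Economics: 3
  English: 1
  History: 3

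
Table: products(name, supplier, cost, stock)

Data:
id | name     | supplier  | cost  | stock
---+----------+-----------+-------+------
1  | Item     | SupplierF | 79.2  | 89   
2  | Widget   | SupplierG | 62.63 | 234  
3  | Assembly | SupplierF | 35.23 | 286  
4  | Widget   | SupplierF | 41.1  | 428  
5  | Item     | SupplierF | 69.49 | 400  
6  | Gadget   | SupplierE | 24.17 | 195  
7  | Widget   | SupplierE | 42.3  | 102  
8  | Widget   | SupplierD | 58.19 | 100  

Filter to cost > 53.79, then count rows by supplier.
SELECT supplier, COUNT(*)
FROM products
WHERE cost > 53.79
GROUP BY supplier

Note: WHERE filters rows before grouping.

Result:
  SupplierD: 1
  SupplierF: 2
  SupplierG: 1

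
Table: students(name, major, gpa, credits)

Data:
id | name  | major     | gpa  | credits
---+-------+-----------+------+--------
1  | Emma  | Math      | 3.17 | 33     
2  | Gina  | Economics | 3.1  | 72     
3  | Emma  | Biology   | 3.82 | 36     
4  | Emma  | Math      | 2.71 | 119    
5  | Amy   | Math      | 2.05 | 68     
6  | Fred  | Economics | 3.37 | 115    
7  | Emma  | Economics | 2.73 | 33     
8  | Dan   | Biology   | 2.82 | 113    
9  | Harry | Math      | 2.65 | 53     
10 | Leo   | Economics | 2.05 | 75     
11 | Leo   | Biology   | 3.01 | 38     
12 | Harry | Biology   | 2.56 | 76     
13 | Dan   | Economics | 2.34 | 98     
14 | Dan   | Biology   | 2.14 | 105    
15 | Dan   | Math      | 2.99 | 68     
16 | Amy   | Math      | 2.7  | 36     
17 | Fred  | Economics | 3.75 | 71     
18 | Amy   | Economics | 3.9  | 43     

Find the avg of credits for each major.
SELECT major, AVG(credits) as result
FROM students
GROUP BY major

Result:
  Biology: 73.60
  Economics: 72.43
  Math: 62.83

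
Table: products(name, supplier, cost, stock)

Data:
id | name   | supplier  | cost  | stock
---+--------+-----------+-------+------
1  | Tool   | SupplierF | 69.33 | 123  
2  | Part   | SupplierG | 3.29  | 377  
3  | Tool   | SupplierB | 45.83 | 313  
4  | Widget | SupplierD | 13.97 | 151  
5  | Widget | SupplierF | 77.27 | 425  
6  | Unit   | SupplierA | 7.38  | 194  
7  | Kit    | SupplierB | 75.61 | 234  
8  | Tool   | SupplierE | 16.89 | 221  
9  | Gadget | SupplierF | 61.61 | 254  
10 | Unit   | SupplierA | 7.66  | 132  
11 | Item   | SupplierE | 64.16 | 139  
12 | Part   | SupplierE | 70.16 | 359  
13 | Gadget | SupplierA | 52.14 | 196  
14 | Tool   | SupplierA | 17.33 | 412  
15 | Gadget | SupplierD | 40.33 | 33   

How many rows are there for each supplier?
SELECT supplier, COUNT(*) as count
FROM products
GROUP BY supplier

Result:
  SupplierA: 4
  SupplierB: 2
  SupplierD: 2
  SupplierE: 3
  SupplierF: 3
  SupplierG: 1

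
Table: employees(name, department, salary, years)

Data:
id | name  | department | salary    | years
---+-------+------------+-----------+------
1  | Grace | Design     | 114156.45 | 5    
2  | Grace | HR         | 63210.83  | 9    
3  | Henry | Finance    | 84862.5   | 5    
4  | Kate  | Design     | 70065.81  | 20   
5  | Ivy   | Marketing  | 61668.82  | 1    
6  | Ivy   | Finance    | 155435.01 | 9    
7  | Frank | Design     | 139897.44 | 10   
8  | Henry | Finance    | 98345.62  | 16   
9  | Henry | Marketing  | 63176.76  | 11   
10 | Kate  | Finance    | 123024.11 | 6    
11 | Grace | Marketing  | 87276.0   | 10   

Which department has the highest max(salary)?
SELECT department, MAX(salary) as val
FROM employees
GROUP BY department
ORDER BY val DESC
LIMIT 1

Result: Finance with max(salary) = 155435.01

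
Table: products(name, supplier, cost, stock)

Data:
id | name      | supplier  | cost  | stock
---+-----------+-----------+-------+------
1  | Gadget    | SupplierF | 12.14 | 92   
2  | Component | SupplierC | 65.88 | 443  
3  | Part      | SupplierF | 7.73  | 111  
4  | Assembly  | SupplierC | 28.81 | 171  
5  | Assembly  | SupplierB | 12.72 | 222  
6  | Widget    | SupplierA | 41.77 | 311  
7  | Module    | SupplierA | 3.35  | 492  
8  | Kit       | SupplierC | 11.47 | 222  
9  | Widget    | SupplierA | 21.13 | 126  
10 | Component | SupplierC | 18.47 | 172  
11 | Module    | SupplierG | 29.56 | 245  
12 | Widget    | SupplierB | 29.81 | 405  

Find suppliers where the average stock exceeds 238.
SELECT supplier, AVG(stock)
FROM products
GROUP BY supplier
HAVING AVG(stock) > 238

Result:
  SupplierA: avg=309.67
  SupplierB: avg=313.50
  SupplierC: avg=252.00
  SupplierG: avg=245.00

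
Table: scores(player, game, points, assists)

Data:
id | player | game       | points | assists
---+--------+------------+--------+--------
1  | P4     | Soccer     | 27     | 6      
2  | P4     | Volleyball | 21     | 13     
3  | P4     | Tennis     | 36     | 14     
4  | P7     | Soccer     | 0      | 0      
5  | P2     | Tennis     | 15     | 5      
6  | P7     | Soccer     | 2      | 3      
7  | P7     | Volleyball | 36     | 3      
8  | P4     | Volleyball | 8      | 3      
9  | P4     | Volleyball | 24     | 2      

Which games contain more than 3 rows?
SELECT game, COUNT(*) as cnt
FROM scores
GROUP BY game
HAVING COUNT(*) > 3

Result:
  Volleyball: 4

Note: HAVING filters groups after aggregation, WHERE filters rows before.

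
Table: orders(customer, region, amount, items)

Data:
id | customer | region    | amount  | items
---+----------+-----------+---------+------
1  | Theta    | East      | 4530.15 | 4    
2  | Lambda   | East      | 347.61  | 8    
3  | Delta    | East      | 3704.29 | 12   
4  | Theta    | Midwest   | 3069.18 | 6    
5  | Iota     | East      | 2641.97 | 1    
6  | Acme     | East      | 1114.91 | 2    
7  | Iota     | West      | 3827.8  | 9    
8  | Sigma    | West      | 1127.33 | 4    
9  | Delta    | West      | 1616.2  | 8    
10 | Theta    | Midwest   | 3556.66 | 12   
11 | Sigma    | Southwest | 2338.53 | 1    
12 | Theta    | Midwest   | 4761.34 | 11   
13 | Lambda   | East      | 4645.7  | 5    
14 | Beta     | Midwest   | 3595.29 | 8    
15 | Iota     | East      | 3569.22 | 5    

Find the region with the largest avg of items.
SELECT region, AVG(items) as val
FROM orders
GROUP BY region
ORDER BY val DESC
LIMIT 1

Result: Midwest with avg(items) = 9.25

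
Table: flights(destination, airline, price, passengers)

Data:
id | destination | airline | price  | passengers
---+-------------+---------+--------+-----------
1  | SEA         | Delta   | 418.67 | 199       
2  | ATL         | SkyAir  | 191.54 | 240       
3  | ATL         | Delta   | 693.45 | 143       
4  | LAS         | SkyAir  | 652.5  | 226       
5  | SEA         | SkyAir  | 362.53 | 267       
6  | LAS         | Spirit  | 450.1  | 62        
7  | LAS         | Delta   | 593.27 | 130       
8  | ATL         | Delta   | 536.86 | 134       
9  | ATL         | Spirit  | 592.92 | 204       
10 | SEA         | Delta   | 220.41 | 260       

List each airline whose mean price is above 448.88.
SELECT airline, AVG(price)
FROM flights
GROUP BY airline
HAVING AVG(price) > 448.88

Result:
  Delta: avg=492.53
  Spirit: avg=521.51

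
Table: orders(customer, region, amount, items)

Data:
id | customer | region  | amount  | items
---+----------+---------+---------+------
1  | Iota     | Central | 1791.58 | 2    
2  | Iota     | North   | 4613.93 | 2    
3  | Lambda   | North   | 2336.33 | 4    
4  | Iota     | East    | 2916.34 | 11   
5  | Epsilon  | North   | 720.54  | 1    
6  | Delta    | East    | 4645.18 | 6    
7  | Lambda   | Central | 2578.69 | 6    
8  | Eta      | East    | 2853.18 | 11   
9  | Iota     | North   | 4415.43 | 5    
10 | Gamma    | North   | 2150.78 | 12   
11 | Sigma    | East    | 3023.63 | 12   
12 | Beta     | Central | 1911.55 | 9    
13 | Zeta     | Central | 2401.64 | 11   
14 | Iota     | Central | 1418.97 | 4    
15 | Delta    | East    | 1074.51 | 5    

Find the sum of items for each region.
SELECT region, SUM(items) as result
FROM orders
GROUP BY region

Result:
  Central: 32
  East: 45
  North: 24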